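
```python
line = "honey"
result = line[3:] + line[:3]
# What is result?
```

Trace:
`line = "honey"` → line = 'honey'
`result = line[3:] + line[:3]` → result = 'eyhon'
So result = 'eyhon'

Answer: 'eyhon'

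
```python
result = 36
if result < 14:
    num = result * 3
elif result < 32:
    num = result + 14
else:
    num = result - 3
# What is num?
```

Trace:
`result = 36` → result = 36
`if result < 14: ...` → result < 14 is False, result < 32 is False, take else branch → num = 33
So num = 33

Answer: 33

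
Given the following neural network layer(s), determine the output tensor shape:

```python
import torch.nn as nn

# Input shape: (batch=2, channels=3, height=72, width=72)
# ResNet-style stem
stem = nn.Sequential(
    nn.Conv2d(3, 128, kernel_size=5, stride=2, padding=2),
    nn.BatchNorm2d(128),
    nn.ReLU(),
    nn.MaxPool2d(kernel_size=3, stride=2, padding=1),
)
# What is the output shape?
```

Input: (2, 3, 72, 72) -> after Conv2d 5x5 stride=2: (2, 128, 36, 36) -> Output: (2, 128, 18, 18)

Answer: (2, 128, 18, 18)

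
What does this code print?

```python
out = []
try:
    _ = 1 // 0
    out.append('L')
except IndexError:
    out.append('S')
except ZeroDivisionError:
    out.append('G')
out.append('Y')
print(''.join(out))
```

Execution trace: 'G' (except ZeroDivisionError) → 'Y' (after the try/except). Output: GY

Answer: GY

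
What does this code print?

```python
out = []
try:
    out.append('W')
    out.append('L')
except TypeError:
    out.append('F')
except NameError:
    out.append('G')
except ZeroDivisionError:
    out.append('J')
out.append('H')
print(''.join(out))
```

Execution trace: 'W' (try body) → 'L' (try body, no exception) → 'H' (after the try/except). Output: WLH

Answer: WLH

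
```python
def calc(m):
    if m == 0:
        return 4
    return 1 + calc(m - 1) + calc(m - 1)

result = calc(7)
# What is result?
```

calc(m) = 1 + 2·calc(m-1), calc(0)=4. Closed form: (4+1)·2^7 - 1 = 639.

Answer: 639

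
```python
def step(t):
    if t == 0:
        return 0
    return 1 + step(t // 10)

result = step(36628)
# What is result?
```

Count of digits of 36628: 5

Answer: 5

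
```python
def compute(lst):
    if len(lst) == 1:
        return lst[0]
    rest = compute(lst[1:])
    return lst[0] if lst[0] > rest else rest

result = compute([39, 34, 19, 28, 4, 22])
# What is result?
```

Recursive max over [39, 34, 19, 28, 4, 22] = 39

Answer: 39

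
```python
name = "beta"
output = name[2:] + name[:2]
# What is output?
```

Trace:
`name = "beta"` → name = 'beta'
`output = name[2:] + name[:2]` → output = 'tabe'
So output = 'tabe'

Answer: 'tabe'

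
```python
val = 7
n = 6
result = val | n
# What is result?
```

Trace:
`val = 7` → val = 7
`n = 6` → n = 6
`result = val | n` → result = 7
So result = 7

Answer: 7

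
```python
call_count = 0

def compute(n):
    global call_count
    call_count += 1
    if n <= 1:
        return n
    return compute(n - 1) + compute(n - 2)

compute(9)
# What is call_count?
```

Calls(n) = 1 + Calls(n-1) + Calls(n-2); Calls(0)=Calls(1)=1. For n=9 this gives 109.

Answer: 109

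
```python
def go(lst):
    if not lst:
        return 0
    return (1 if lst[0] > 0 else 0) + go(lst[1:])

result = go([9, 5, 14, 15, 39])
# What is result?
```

Count of positive elements in [9, 5, 14, 15, 39] = 5

Answer: 5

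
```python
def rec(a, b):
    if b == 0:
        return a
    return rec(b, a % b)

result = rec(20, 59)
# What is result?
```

rec(20, 59) -> rec(59, 20) -> rec(20, 19) -> rec(19, 1) -> rec(1, 0) -> 1

Answer: 1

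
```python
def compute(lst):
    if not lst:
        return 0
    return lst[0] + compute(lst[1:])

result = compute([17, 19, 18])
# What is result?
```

17 + 19 + 18 + 0 = 54

Answer: 54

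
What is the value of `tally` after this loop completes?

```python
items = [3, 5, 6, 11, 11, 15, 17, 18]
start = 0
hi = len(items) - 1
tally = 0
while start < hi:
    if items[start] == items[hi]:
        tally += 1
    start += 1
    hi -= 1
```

Count matching pairs from ends
`tally` takes the values: 0 → 1

Answer: 1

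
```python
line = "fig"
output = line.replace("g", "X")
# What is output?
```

Trace:
`line = "fig"` → line = 'fig'
`output = line.replace("g", "X")` → output = 'fiX'
So output = 'fiX'

Answer: 'fiX'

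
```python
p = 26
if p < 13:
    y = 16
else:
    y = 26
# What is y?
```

Trace:
`p = 26` → p = 26
`if p < 13: ...` → p < 13 is False, take else branch → y = 26
So y = 26

Answer: 26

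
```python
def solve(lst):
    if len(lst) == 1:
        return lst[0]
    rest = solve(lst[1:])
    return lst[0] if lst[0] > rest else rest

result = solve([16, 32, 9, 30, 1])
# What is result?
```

Recursive max over [16, 32, 9, 30, 1] = 32

Answer: 32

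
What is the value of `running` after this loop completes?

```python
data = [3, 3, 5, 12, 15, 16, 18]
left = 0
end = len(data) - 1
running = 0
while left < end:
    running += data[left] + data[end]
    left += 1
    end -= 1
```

Sum of pairs from ends
`running` takes the values: 0 → 21 → 40 → 60

Answer: 60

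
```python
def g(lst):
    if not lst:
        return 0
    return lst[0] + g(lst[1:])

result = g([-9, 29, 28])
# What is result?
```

(-9) + 29 + 28 + 0 = 48

Answer: 48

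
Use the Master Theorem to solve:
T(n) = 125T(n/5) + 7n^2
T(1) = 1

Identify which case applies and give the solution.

a=125, b=5, f(n)=7n^2. log_5(125) = 3. Since c=2 < 3, Case 1 applies: T(n) = Θ(n^log_b(a)) = O(n^3).

Answer: O(n^3) - Case 1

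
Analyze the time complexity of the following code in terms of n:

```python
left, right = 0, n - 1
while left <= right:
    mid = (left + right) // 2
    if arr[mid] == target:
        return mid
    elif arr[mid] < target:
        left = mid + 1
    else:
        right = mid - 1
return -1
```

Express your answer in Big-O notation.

This is Binary search in a sorted array. Time complexity: O(log n).

Answer: O(log n)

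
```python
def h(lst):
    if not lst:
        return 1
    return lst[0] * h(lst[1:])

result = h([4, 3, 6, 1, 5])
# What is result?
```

Product over [4, 3, 6, 1, 5] = 4 * 3 * 6 * 1 * 5 = 360

Answer: 360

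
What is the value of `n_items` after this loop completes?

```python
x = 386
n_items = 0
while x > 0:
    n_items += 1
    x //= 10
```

Count digits by repeated division by 10
`n_items` takes the values: 0 → 1 → 2 → 3

Answer: 3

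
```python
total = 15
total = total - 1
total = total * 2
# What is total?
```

Trace:
`total = 15` → total = 15
`total = total - 1` → total = 14
`total = total * 2` → total = 28
So total = 28

Answer: 28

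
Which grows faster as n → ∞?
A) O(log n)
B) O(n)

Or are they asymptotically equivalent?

O(log n) vs O(n): Higher order terms dominate.

Answer: B) O(n) grows faster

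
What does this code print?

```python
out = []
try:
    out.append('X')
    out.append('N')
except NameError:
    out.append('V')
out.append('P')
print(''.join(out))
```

Execution trace: 'X' (try body) → 'N' (try body, no exception) → 'P' (after the try/except). Output: XNP

Answer: XNP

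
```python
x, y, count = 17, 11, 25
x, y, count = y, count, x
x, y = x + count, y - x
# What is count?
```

Trace:
`x, y, count = 17, 11, 25` → x = 17; y = 11; count = 25
`x, y, count = y, count, x` → x = 11; y = 25; count = 17
`x, y = x + count, y - x` → x = 28; y = 14
So count = 17

Answer: 17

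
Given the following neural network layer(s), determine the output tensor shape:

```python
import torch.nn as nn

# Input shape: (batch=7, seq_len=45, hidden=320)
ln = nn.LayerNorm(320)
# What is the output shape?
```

Input: (7, 45, 320) -> Output: (7, 45, 320)

Answer: (7, 45, 320)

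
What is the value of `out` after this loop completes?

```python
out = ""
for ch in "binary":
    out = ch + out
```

Reverse 'binary'
`out` takes the values: "" → "b" → "ib" → "nib" → "anib" → "ranib" → "yranib"

Answer: "yranib"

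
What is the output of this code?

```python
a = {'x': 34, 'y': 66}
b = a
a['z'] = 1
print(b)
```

Key concept: dict aliasing.
Step by step:
`a = {'x': 34, 'y': 66}` → a = {'x': 34, 'y': 66}
`b = a` → b = {'x': 34, 'y': 66} (same object as a)
`a['z'] = 1` → a = {'x': 34, 'y': 66, 'z': 1} (same object as b); b = {'x': 34, 'y': 66, 'z': 1} (same object as a)
`print(b)` → prints {'x': 34, 'y': 66, 'z': 1}

Answer: {'x': 34, 'y': 66, 'z': 1}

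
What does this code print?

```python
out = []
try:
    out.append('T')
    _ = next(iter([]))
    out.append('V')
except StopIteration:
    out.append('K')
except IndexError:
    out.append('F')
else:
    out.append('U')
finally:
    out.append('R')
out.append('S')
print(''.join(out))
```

Execution trace: 'T' (try body) → 'K' (except StopIteration) → 'R' (finally) → 'S' (after the try/except). Output: TKRS

Answer: TKRS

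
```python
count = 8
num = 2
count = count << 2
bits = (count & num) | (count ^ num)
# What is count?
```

Trace:
`count = 8` → count = 8
`num = 2` → num = 2
`count = count << 2` → count = 32
`bits = (count & num) | (count ^ num)` → bits = 34
So count = 32

Answer: 32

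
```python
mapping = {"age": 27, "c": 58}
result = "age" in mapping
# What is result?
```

Trace:
`mapping = {"age": 27, "c": 58}` → mapping = {'age': 27, 'c': 58}
`result = "age" in mapping` → result = True
So result = True

Answer: True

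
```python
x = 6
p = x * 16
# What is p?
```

Trace:
`x = 6` → x = 6
`p = x * 16` → p = 96
So p = 96

Answer: 96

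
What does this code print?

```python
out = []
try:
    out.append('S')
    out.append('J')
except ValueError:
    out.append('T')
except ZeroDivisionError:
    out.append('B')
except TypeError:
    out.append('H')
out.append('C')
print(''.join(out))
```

Execution trace: 'S' (try body) → 'J' (try body, no exception) → 'C' (after the try/except). Output: SJC

Answer: SJC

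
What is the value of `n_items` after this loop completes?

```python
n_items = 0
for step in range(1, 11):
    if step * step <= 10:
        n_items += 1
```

Count numbers where step² ≤ 10
`n_items` takes the values: 0 → 1 → 2 → 3

Answer: 3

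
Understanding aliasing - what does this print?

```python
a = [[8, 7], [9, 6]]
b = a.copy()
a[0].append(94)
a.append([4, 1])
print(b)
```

Key concept: shallow copy with nested lists.
Step by step:
`a = [[8, 7], [9, 6]]` → a = [[8, 7], [9, 6]]
`b = a.copy()` → b = [[8, 7], [9, 6]]
`a[0].append(94)` → a = [[8, 7, 94], [9, 6]]; b = [[8, 7, 94], [9, 6]]
`a.append([4, 1])` → a = [[8, 7, 94], [9, 6], [4, 1]]
`print(b)` → prints [[8, 7, 94], [9, 6]]

Answer: [[8, 7, 94], [9, 6]]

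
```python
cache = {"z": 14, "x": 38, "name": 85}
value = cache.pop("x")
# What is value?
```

Trace:
`cache = {"z": 14, "x": 38, "name": 85}` → cache = {'z': 14, 'x': 38, 'name': 85}
`value = cache.pop("x")` → cache = {'z': 14, 'name': 85}; value = 38
So value = 38

Answer: 38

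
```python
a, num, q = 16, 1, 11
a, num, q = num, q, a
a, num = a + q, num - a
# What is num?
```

Trace:
`a, num, q = 16, 1, 11` → a = 16; num = 1; q = 11
`a, num, q = num, q, a` → a = 1; num = 11; q = 16
`a, num = a + q, num - a` → a = 17; num = 10
So num = 10

Answer: 10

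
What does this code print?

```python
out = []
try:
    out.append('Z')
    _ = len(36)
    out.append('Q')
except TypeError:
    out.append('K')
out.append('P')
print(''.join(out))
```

Execution trace: 'Z' (try body) → 'K' (except TypeError) → 'P' (after the try/except). Output: ZKP

Answer: ZKP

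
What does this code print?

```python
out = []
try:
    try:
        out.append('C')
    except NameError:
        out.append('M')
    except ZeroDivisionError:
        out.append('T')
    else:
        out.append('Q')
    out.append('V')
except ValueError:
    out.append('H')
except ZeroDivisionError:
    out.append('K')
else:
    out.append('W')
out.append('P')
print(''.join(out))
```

Execution trace: 'C' (inner try body, no exception) → 'Q' (inner else) → 'V' (try body, no exception) → 'W' (else) → 'P' (after the try/except). Output: CQVWP

Answer: CQVWP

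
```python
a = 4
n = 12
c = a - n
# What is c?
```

Trace:
`a = 4` → a = 4
`n = 12` → n = 12
`c = a - n` → c = -8
So c = -8

Answer: -8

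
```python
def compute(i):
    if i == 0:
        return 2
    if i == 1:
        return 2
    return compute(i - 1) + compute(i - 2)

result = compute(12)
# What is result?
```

Build up from base cases: compute(0)=2, compute(1)=2, compute(2)=4, compute(3)=6, compute(4)=10, compute(5)=16, compute(6)=26, ..., compute(12)=466

Answer: 466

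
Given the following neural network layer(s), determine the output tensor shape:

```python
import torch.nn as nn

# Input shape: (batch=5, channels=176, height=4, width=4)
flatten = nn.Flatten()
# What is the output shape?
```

Input: (5, 176, 4, 4) -> Output: (5, 2816)

Answer: (5, 2816)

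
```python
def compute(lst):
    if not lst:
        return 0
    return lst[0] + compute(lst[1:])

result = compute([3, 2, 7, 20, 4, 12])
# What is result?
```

3 + 2 + 7 + 20 + 4 + 12 + 0 = 48

Answer: 48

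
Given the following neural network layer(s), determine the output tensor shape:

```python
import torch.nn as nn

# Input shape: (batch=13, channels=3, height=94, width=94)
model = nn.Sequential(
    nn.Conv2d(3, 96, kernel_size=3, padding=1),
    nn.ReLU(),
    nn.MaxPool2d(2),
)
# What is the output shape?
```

Input: (13, 3, 94, 94) -> after Conv2d: (13, 96, 94, 94) -> after ReLU: (13, 96, 94, 94) -> Output: (13, 96, 47, 47)

Answer: (13, 96, 47, 47)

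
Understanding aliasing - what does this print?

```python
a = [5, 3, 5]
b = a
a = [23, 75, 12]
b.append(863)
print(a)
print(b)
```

Key concept: rebinding vs mutation: a is rebound to a new list, b still points at the original.
Step by step:
`a = [5, 3, 5]` → a = [5, 3, 5]
`b = a` → b = [5, 3, 5] (same object as a)
`a = [23, 75, 12]` → a = [23, 75, 12]
`b.append(863)` → b = [5, 3, 5, 863]
`print(a)` → prints [23, 75, 12]
`print(b)` → prints [5, 3, 5, 863]

Answer:
[23, 75, 12]
[5, 3, 5, 863]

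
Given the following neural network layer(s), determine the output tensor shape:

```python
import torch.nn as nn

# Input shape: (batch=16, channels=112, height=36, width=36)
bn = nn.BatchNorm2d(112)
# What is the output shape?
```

Input: (16, 112, 36, 36) -> Output: (16, 112, 36, 36)

Answer: (16, 112, 36, 36)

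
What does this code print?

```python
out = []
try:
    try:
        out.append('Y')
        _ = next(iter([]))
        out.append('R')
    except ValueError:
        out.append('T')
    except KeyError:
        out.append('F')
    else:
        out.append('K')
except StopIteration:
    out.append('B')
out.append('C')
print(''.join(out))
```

Execution trace: 'Y' (try body) → 'B' (outer except StopIteration) → 'C' (after the try/except). Output: YBC

Answer: YBC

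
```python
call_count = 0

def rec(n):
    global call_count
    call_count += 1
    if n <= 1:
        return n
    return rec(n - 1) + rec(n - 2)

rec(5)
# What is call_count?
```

Calls(n) = 1 + Calls(n-1) + Calls(n-2); Calls(0)=Calls(1)=1. For n=5 this gives 15.

Answer: 15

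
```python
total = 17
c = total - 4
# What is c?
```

Trace:
`total = 17` → total = 17
`c = total - 4` → c = 13
So c = 13

Answer: 13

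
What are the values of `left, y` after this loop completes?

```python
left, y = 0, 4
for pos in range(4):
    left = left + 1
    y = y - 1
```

left goes 0→4, y goes 4→0
`left, y` takes the values: (0, 4) → (1, 4) → (1, 3) → (2, 3) → (2, 2) → (3, 2) → (3, 1) → (4, 1) → (4, 0)

Answer: 4, 0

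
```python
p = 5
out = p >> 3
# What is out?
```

Trace:
`p = 5` → p = 5
`out = p >> 3` → out = 0
So out = 0

Answer: 0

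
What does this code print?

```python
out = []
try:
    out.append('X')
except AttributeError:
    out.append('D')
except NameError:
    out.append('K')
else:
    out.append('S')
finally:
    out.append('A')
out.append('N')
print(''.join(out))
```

Execution trace: 'X' (try body, no exception) → 'S' (else) → 'A' (finally) → 'N' (after the try/except). Output: XSAN

Answer: XSAN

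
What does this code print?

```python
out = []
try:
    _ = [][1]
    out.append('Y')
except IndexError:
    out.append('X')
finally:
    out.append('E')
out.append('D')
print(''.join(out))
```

Execution trace: 'X' (except IndexError) → 'E' (finally) → 'D' (after the try/except). Output: XED

Answer: XED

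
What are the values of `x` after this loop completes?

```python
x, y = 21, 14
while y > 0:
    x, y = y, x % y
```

GCD of 21 and 14
`x` takes the values: 21 → 14 → 7

Answer: 7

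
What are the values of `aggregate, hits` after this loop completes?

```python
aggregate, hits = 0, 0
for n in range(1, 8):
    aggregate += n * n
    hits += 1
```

Sum of squares and count
`aggregate, hits` takes the values: (0, 0) → (1, 0) → (1, 1) → (5, 1) → (5, 2) → (14, 2) → (14, 3) → (30, 3) → (30, 4) → (55, 4) → (55, 5) → (91, 5) → (91, 6) → (140, 6) → (140, 7)

Answer: 140, 7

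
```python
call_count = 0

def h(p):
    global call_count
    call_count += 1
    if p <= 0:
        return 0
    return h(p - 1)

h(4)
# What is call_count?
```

Linear recursion stepping by 1: 5 calls from p=4 down to ≤0.

Answer: 5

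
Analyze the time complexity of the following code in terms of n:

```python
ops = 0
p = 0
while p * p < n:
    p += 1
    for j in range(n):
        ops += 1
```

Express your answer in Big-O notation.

Each loop level contributes: √n × n. Multiplying the contributions gives O(n√n).

Answer: O(n√n)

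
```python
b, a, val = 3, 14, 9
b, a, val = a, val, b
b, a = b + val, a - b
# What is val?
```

Trace:
`b, a, val = 3, 14, 9` → b = 3; a = 14; val = 9
`b, a, val = a, val, b` → b = 14; a = 9; val = 3
`b, a = b + val, a - b` → b = 17; a = -5
So val = 3

Answer: 3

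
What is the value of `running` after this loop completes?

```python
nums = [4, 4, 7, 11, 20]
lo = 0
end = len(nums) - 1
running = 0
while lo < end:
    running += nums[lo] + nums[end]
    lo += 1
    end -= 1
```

Sum of pairs from ends
`running` takes the values: 0 → 24 → 39

Answer: 39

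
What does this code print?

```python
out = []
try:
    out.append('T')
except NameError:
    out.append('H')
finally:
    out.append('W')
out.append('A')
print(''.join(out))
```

Execution trace: 'T' (try body, no exception) → 'W' (finally) → 'A' (after the try/except). Output: TWA

Answer: TWA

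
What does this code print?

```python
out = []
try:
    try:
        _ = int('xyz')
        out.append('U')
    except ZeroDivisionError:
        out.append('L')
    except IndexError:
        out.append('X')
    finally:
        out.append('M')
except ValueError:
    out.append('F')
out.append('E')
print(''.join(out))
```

Execution trace: 'M' (finally) → 'F' (outer except ValueError) → 'E' (after the try/except). Output: MFE

Answer: MFE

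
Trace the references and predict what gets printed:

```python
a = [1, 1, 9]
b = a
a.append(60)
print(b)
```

Key concept: basic list aliasing.
Step by step:
`a = [1, 1, 9]` → a = [1, 1, 9]
`b = a` → b = [1, 1, 9] (same object as a)
`a.append(60)` → a = [1, 1, 9, 60] (same object as b); b = [1, 1, 9, 60] (same object as a)
`print(b)` → prints [1, 1, 9, 60]

Answer: [1, 1, 9, 60]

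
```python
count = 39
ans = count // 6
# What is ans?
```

Trace:
`count = 39` → count = 39
`ans = count // 6` → ans = 6
So ans = 6

Answer: 6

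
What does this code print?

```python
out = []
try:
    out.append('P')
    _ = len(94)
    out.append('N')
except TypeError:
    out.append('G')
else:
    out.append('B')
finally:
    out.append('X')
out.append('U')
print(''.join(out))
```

Execution trace: 'P' (try body) → 'G' (except TypeError) → 'X' (finally) → 'U' (after the try/except). Output: PGXU

Answer: PGXU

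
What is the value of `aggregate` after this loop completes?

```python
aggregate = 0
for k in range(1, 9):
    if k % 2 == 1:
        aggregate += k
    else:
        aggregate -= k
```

Add odd, subtract even
`aggregate` takes the values: 0 → 1 → -1 → 2 → -2 → 3 → -3 → 4 → -4

Answer: -4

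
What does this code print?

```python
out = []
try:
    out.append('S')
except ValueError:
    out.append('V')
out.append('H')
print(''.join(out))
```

Execution trace: 'S' (try body, no exception) → 'H' (after the try/except). Output: SH

Answer: SH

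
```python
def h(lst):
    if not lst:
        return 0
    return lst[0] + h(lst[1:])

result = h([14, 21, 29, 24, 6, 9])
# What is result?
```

14 + 21 + 29 + 24 + 6 + 9 + 0 = 103

Answer: 103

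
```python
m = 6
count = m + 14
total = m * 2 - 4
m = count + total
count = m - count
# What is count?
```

Trace:
`m = 6` → m = 6
`count = m + 14` → count = 20
`total = m * 2 - 4` → total = 8
`m = count + total` → m = 28
`count = m - count` → count = 8
So count = 8

Answer: 8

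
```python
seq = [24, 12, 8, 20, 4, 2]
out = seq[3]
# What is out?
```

Trace:
`seq = [24, 12, 8, 20, 4, 2]` → seq = [24, 12, 8, 20, 4, 2]
`out = seq[3]` → out = 20
So out = 20

Answer: 20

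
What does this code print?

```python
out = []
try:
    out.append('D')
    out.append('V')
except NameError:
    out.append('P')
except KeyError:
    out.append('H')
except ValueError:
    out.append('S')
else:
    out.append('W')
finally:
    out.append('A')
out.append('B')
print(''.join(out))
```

Execution trace: 'D' (try body) → 'V' (try body, no exception) → 'W' (else) → 'A' (finally) → 'B' (after the try/except). Output: DVWAB

Answer: DVWAB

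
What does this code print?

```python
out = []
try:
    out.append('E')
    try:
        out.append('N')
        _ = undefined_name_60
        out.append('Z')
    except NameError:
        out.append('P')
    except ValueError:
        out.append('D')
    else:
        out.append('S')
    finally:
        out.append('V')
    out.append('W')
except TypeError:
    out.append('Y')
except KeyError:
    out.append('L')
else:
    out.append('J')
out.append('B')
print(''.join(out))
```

Execution trace: 'E' (try body) → 'N' (inner try body) → 'P' (inner except NameError) → 'V' (inner finally) → 'W' (try body, no exception) → 'J' (else) → 'B' (after the try/except). Output: ENPVWJB

Answer: ENPVWJB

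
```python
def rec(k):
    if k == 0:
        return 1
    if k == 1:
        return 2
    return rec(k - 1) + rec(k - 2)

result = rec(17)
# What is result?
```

Build up from base cases: rec(0)=1, rec(1)=2, rec(2)=3, rec(3)=5, rec(4)=8, rec(5)=13, rec(6)=21, ..., rec(17)=4181

Answer: 4181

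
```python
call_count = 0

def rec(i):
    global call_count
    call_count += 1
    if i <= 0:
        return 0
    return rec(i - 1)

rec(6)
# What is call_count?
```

Linear recursion stepping by 1: 7 calls from i=6 down to ≤0.

Answer: 7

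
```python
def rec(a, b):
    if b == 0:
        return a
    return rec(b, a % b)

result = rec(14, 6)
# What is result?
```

rec(14, 6) -> rec(6, 2) -> rec(2, 0) -> 2

Answer: 2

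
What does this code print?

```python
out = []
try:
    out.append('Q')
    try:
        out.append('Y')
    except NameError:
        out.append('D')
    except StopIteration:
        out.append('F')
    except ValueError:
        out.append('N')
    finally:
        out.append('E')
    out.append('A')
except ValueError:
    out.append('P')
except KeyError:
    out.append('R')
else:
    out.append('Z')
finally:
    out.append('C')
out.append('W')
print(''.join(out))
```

Execution trace: 'Q' (try body) → 'Y' (inner try body, no exception) → 'E' (inner finally) → 'A' (try body, no exception) → 'Z' (else) → 'C' (finally) → 'W' (after the try/except). Output: QYEAZCW

Answer: QYEAZCW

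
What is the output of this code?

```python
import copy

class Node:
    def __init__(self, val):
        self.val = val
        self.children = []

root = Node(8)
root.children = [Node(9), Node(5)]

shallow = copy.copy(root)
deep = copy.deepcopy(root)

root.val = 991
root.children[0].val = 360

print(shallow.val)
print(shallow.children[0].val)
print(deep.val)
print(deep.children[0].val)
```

Key concept: deep copy with custom objects.
Step by step:
`root = Node(8)` → root = Node(val=8, children=[])
`root.children = [Node(9), Node(5)]` → root = Node(val=8, children=[Node(val=9, children=[]), Node(val=5, children=[])])
`shallow = copy.copy(root)` → shallow = Node(val=8, children=[Node(val=9, children=[]), Node(val=5, children=[])])
`deep = copy.deepcopy(root)` → deep = Node(val=8, children=[Node(val=9, children=[]), Node(val=5, children=[])])
`root.val = 991` → root = Node(val=991, children=[Node(val=9, children=[]), Node(val=5, children=[])])
`root.children[0].val = 360` → root = Node(val=991, children=[Node(val=360, children=[]), Node(val=5, children=[])]); shallow = Node(val=8, children=[Node(val=360, children=[]), Node(val=5, children=[])])
`print(shallow.val)` → prints 8
`print(shallow.children[0].val)` → prints 360
`print(deep.val)` → prints 8
`print(deep.children[0].val)` → prints 9

Answer:
8
360
8
9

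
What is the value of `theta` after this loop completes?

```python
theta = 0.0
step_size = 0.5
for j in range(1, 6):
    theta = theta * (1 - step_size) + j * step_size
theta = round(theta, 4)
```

Moving average with lr=0.5
`theta` takes the values: 0.0 → 0.5 → 1.25 → 2.125 → 3.0625 → 4.03125 → 4.0312

Answer: 4.0312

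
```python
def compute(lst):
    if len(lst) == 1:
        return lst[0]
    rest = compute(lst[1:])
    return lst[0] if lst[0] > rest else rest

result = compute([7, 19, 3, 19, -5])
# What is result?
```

Recursive max over [7, 19, 3, 19, -5] = 19

Answer: 19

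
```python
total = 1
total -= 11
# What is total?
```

Trace:
`total = 1` → total = 1
`total -= 11` → total = -10
So total = -10

Answer: -10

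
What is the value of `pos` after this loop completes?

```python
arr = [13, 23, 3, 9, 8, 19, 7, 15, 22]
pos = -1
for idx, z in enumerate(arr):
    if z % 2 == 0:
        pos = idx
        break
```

First even number index in [13, 23, 3, 9, 8, 19, 7, 15, 22]
`pos` takes the values: -1 → 4

Answer: 4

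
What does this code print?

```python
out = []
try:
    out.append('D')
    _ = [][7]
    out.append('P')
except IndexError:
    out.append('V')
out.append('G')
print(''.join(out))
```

Execution trace: 'D' (try body) → 'V' (except IndexError) → 'G' (after the try/except). Output: DVG

Answer: DVG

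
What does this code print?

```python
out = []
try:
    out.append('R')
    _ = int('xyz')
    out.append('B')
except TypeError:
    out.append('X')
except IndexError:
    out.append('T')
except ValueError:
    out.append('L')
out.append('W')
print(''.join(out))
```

Execution trace: 'R' (try body) → 'L' (except ValueError) → 'W' (after the try/except). Output: RLW

Answer: RLW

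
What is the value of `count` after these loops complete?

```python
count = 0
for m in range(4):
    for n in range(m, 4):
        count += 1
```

Upper triangle: 4 + 3 + ... + 1
`count` takes the values: 0 → 1 → 2 → 3 → 4 → 5 → 6 → 7 → 8 → 9 → 10

Answer: 10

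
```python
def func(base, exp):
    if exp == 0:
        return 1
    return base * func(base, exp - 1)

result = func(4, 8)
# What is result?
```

func(4, 8) = 4 * 4 * 4 * 4 * 4 * 4 * 4 * 4 = 65536

Answer: 65536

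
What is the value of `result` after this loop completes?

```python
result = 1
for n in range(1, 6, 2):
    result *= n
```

Product of 1, 3, 5, ... up to 5
`result` takes the values: 1 → 3 → 15

Answer: 15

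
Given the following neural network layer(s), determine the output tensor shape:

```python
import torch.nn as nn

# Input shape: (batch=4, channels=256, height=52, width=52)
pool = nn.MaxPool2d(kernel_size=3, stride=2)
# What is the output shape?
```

Input: (4, 256, 52, 52) -> Output: (4, 256, 25, 25)

Answer: (4, 256, 25, 25)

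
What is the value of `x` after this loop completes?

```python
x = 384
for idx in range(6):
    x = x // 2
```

Halve 6 times: 384 // 2^6 = 6
`x` takes the values: 384 → 192 → 96 → 48 → 24 → 12 → 6

Answer: 6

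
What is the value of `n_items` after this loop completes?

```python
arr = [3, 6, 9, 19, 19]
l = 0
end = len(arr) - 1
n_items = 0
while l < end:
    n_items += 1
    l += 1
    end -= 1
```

Iterations until pointers meet (list length 5)
`n_items` takes the values: 0 → 1 → 2

Answer: 2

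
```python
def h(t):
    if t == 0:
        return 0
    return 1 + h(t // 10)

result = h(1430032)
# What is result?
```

Count of digits of 1430032: 7

Answer: 7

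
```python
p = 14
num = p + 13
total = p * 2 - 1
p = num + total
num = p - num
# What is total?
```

Trace:
`p = 14` → p = 14
`num = p + 13` → num = 27
`total = p * 2 - 1` → total = 27
`p = num + total` → p = 54
`num = p - num` → num = 27
So total = 27

Answer: 27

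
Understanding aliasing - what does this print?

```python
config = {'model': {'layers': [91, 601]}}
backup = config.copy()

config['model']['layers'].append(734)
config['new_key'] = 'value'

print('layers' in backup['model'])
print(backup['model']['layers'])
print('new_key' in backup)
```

Key concept: shallow copy gotcha with nested dict.
Step by step:
`config = {'model': {'layers': [91, 601]}}` → config = {'model': {'layers': [91, 601]}}
`backup = config.copy()` → backup = {'model': {'layers': [91, 601]}}
`config['model']['layers'].append(734)` → config = {'model': {'layers': [91, 601, 734]}}; backup = {'model': {'layers': [91, 601, 734]}}
`config['new_key'] = 'value'` → config = {'model': {'layers': [91, 601, 734]}, 'new_key': 'value'}
`print('layers' in backup['model'])` → prints True
`print(backup['model']['layers'])` → prints [91, 601, 734]
`print('new_key' in backup)` → prints False

Answer:
True
[91, 601, 734]
False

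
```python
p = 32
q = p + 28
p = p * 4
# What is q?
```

Trace:
`p = 32` → p = 32
`q = p + 28` → q = 60
`p = p * 4` → p = 128
So q = 60

Answer: 60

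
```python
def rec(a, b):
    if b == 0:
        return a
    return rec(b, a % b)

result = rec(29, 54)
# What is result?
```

rec(29, 54) -> rec(54, 29) -> rec(29, 25) -> rec(25, 4) -> rec(4, 1) -> rec(1, 0) -> 1

Answer: 1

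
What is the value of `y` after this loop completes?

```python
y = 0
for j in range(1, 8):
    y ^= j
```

XOR of 1 to 7
`y` takes the values: 0 → 1 → 3 → 0 → 4 → 1 → 7 → 0

Answer: 0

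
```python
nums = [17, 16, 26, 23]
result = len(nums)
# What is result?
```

Trace:
`nums = [17, 16, 26, 23]` → nums = [17, 16, 26, 23]
`result = len(nums)` → result = 4
So result = 4

Answer: 4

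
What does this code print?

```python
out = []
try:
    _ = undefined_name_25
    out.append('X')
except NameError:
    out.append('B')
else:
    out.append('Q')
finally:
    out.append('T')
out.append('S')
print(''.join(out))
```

Execution trace: 'B' (except NameError) → 'T' (finally) → 'S' (after the try/except). Output: BTS

Answer: BTS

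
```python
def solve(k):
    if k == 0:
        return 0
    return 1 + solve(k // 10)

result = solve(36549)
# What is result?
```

Count of digits of 36549: 5

Answer: 5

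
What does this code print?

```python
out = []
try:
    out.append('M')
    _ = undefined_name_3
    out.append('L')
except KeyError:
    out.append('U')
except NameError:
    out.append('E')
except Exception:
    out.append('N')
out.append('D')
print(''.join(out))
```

Execution trace: 'M' (try body) → 'E' (except NameError) → 'D' (after the try/except). Output: MED

Answer: MED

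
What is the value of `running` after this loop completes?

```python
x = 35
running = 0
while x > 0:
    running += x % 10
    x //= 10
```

Sum digits of 35
`running` takes the values: 0 → 5 → 8

Answer: 8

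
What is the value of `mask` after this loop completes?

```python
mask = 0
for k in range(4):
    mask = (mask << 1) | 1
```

Build 4 consecutive 1-bits: 0b1111
`mask` takes the values: 0 → 1 → 3 → 7 → 15

Answer: 15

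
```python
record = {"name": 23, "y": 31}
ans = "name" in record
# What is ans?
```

Trace:
`record = {"name": 23, "y": 31}` → record = {'name': 23, 'y': 31}
`ans = "name" in record` → ans = True
So ans = True

Answer: True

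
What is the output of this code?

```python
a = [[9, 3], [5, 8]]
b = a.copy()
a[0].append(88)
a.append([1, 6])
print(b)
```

Key concept: shallow copy with nested lists.
Step by step:
`a = [[9, 3], [5, 8]]` → a = [[9, 3], [5, 8]]
`b = a.copy()` → b = [[9, 3], [5, 8]]
`a[0].append(88)` → a = [[9, 3, 88], [5, 8]]; b = [[9, 3, 88], [5, 8]]
`a.append([1, 6])` → a = [[9, 3, 88], [5, 8], [1, 6]]
`print(b)` → prints [[9, 3, 88], [5, 8]]

Answer: [[9, 3, 88], [5, 8]]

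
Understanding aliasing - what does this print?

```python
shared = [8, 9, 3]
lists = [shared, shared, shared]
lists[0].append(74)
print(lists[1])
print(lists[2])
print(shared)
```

Key concept: list of same reference.
Step by step:
`shared = [8, 9, 3]` → shared = [8, 9, 3]
`lists = [shared, shared, shared]` → lists = [[8, 9, 3], [8, 9, 3], [8, 9, 3]]
`lists[0].append(74)` → shared = [8, 9, 3, 74]; lists = [[8, 9, 3, 74], [8, 9, 3, 74], [8, 9, 3, 74]]
`print(lists[1])` → prints [8, 9, 3, 74]
`print(lists[2])` → prints [8, 9, 3, 74]
`print(shared)` → prints [8, 9, 3, 74]

Answer:
[8, 9, 3, 74]
[8, 9, 3, 74]
[8, 9, 3, 74]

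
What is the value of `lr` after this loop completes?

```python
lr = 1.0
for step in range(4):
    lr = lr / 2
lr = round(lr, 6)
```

Halving LR 4 times: 1 / 2^4
`lr` takes the values: 1.0 → 0.5 → 0.25 → 0.125 → 0.0625

Answer: 0.0625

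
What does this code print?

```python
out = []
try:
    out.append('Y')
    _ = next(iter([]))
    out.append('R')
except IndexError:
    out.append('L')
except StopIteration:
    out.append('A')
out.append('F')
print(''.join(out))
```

Execution trace: 'Y' (try body) → 'A' (except StopIteration) → 'F' (after the try/except). Output: YAF

Answer: YAF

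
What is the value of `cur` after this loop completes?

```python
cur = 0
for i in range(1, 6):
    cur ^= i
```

XOR of 1 to 5
`cur` takes the values: 0 → 1 → 3 → 0 → 4 → 1

Answer: 1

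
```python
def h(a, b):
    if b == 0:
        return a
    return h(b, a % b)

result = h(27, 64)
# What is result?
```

h(27, 64) -> h(64, 27) -> h(27, 10) -> h(10, 7) -> h(7, 3) -> h(3, 1) -> h(1, 0) -> 1

Answer: 1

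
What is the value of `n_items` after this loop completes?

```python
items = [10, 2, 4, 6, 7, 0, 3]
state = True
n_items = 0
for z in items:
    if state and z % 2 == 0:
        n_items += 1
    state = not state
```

Count even values at even positions
`n_items` takes the values: 0 → 1 → 2

Answer: 2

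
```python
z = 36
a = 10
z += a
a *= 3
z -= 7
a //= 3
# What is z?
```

Trace:
`z = 36` → z = 36
`a = 10` → a = 10
`z += a` → z = 46
`a *= 3` → a = 30
`z -= 7` → z = 39
`a //= 3` → a = 10
So z = 39

Answer: 39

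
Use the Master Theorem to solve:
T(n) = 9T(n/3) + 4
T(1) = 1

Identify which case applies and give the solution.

a=9, b=3, f(n)=4. log_3(9) = 2. Since c=0 < 2, Case 1 applies: T(n) = Θ(n^log_b(a)) = O(n^2).

Answer: O(n^2) - Case 1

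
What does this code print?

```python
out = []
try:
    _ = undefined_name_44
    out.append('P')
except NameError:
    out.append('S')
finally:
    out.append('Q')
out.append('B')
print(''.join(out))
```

Execution trace: 'S' (except NameError) → 'Q' (finally) → 'B' (after the try/except). Output: SQB

Answer: SQB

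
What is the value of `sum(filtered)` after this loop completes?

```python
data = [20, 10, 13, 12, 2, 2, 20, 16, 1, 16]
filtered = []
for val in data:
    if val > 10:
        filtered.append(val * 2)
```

Sum of doubled values > 10
`filtered` takes the values: [] → [40] → [40, 26] → [40, 26, 24] → [40, 26, 24, 40] → [40, 26, 24, 40, 32] → [40, 26, 24, 40, 32, 32]
So `sum(filtered)` = 194

Answer: 194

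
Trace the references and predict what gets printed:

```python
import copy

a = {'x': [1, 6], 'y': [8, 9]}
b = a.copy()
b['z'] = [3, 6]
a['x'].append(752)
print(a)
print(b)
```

Key concept: shallow copy of dict with mutable values.
Step by step:
`a = {'x': [1, 6], 'y': [8, 9]}` → a = {'x': [1, 6], 'y': [8, 9]}
`b = a.copy()` → b = {'x': [1, 6], 'y': [8, 9]}
`b['z'] = [3, 6]` → b = {'x': [1, 6], 'y': [8, 9], 'z': [3, 6]}
`a['x'].append(752)` → a = {'x': [1, 6, 752], 'y': [8, 9]}; b = {'x': [1, 6, 752], 'y': [8, 9], 'z': [3, 6]}
`print(a)` → prints {'x': [1, 6, 752], 'y': [8, 9]}
`print(b)` → prints {'x': [1, 6, 752], 'y': [8, 9], 'z': [3, 6]}

Answer:
{'x': [1, 6, 752], 'y': [8, 9]}
{'x': [1, 6, 752], 'y': [8, 9], 'z': [3, 6]}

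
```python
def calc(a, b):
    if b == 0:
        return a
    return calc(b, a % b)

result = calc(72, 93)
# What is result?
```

calc(72, 93) -> calc(93, 72) -> calc(72, 21) -> calc(21, 9) -> calc(9, 3) -> calc(3, 0) -> 3

Answer: 3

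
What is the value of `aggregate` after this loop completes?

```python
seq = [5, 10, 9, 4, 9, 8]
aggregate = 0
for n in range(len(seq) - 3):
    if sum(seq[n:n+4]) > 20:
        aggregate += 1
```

Count windows with sum > 20
`aggregate` takes the values: 0 → 1 → 2 → 3

Answer: 3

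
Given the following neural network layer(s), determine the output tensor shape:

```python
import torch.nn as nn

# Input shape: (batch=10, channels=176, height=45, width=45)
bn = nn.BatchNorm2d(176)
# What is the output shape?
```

Input: (10, 176, 45, 45) -> Output: (10, 176, 45, 45)

Answer: (10, 176, 45, 45)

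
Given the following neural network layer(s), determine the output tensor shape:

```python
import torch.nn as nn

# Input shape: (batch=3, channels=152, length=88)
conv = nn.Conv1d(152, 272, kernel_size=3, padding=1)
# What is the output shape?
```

Input: (3, 152, 88) -> Output: (3, 272, 88)

Answer: (3, 272, 88)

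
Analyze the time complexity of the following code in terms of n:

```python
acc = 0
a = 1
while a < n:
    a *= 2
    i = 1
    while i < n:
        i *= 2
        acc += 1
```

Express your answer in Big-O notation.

Each loop level contributes: log n × log n. Multiplying the contributions gives O(log² n).

Answer: O(log² n)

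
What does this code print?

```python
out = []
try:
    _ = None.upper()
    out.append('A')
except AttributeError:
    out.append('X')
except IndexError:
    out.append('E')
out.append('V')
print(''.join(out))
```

Execution trace: 'X' (except AttributeError) → 'V' (after the try/except). Output: XV

Answer: XV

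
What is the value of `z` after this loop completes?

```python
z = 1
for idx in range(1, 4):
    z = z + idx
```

Start at 1, add 1 through 3
`z` takes the values: 1 → 2 → 4 → 7

Answer: 7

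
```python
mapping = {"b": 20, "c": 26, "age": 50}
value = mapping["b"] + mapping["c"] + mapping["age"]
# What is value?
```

Trace:
`mapping = {"b": 20, "c": 26, "age": 50}` → mapping = {'b': 20, 'c': 26, 'age': 50}
`value = mapping["b"] + mapping["c"] + mapping["age"]` → value = 96
So value = 96

Answer: 96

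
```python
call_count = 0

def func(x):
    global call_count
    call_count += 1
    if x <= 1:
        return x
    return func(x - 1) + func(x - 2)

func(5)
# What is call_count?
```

Calls(x) = 1 + Calls(x-1) + Calls(x-2); Calls(0)=Calls(1)=1. For x=5 this gives 15.

Answer: 15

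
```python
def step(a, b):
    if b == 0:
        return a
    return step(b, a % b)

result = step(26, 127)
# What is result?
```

step(26, 127) -> step(127, 26) -> step(26, 23) -> step(23, 3) -> step(3, 2) -> step(2, 1) -> step(1, 0) -> 1

Answer: 1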